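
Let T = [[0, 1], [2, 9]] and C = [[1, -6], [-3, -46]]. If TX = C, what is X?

X = [[-6, 4], [1, -6]]

T is on the left of X, so left-multiply by T⁻¹: X = T⁻¹C.
T has determinant -2; T⁻¹ = [[-9/2, 1/2], [1, 0]].
X = T⁻¹C = [[-9/2, 1/2], [1, 0]] · [[1, -6], [-3, -46]] = [[-6, 4], [1, -6]].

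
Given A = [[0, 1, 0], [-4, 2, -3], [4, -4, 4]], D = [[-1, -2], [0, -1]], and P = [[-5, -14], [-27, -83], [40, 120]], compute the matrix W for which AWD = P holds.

Isolating W: multiply by A⁻¹ from the left and D⁻¹ from the right, so W = A⁻¹PD⁻¹.
det A = 4, so A⁻¹ = [[-1, -1, -3/4], [1, 0, 0], [2, 1, 1]].
det D = 1, so D⁻¹ = [[-1, 2], [0, -1]].
A⁻¹P = [[2, 7], [-5, -14], [3, 9]].
W = (A⁻¹P)D⁻¹ = [[-2, -3], [5, 4], [-3, -3]].

W = [[-2, -3], [5, 4], [-3, -3]]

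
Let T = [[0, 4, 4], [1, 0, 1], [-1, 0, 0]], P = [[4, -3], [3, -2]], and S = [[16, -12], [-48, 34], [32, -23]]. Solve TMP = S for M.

Left-multiply by T⁻¹ and right-multiply by P⁻¹: M = T⁻¹SP⁻¹.
det T = -4; the adjugate gives T⁻¹ = [[0, 0, -1], [1/4, -1, -1], [0, 1, 1]].
det P = 1, so P⁻¹ = [[-2, 3], [-3, 4]].
T⁻¹S = [[-32, 23], [20, -14], [-16, 11]].
M = (T⁻¹S)P⁻¹ = [[-5, -4], [2, 4], [-1, -4]].

M = [[-5, -4], [2, 4], [-1, -4]]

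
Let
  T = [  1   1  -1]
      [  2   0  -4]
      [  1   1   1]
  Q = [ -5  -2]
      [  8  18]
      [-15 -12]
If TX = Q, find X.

X = [[-6, -1], [-4, -6], [-5, -5]]

T is on the left of X, so left-multiply by T⁻¹: X = T⁻¹Q.
det T = -4; the adjugate gives T⁻¹ = [[-1, 1/2, 1], [3/2, -1/2, -1/2], [-1/2, 0, 1/2]].
X = T⁻¹Q = [[-1, 1/2, 1], [3/2, -1/2, -1/2], [-1/2, 0, 1/2]] · [[-5, -2], [8, 18], [-15, -12]] = [[-6, -1], [-4, -6], [-5, -5]].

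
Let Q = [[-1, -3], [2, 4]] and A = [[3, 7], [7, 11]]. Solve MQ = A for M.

Q is on the right of M, so right-multiply by Q⁻¹: M = AQ⁻¹.
Q has determinant 2; Q⁻¹ = [[2, 3/2], [-1, -1/2]].
M = AQ⁻¹ = [[3, 7], [7, 11]] · [[2, 3/2], [-1, -1/2]] = [[-1, 1], [3, 5]].

M = [[-1, 1], [3, 5]]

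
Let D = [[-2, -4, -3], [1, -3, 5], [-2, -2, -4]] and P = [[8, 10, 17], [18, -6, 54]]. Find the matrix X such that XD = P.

Since D sits to the right of X, X = PD⁻¹.
det D = 4, so D⁻¹ = [[11/2, -5/2, -29/4], [-3/2, 1/2, 7/4], [-2, 1, 5/2]].
X = PD⁻¹ = [[8, 10, 17], [18, -6, 54]] · [[11/2, -5/2, -29/4], [-3/2, 1/2, 7/4], [-2, 1, 5/2]] = [[-5, 2, 2], [0, 6, -6]].

X = [[-5, 2, 2], [0, 6, -6]]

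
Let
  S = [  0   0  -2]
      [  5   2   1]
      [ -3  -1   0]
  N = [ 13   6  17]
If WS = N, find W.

Since S sits to the right of W, W = NS⁻¹.
S has determinant -2; S⁻¹ = [[-1/2, -1, -2], [3/2, 3, 5], [-1/2, 0, 0]].
W = NS⁻¹ = [[13, 6, 17]] · [[-1/2, -1, -2], [3/2, 3, 5], [-1/2, 0, 0]] = [[-6, 5, 4]].

W = [[-6, 5, 4]]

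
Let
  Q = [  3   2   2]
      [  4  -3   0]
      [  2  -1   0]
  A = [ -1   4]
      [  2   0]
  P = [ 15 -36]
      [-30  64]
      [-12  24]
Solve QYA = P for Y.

Y = Q⁻¹PA⁻¹ (apply Q⁻¹ on the left and A⁻¹ on the right).
det Q = 4; the adjugate gives Q⁻¹ = [[0, -1/2, 3/2], [0, -1, 2], [1/2, 7/4, -17/4]].
A has determinant -8; A⁻¹ = [[0, 1/2], [1/4, 1/8]].
Q⁻¹P = [[-3, 4], [6, -16], [6, -8]].
Y = (Q⁻¹P)A⁻¹ = [[1, -1], [-4, 1], [-2, 2]].

Y = [[1, -1], [-4, 1], [-2, 2]]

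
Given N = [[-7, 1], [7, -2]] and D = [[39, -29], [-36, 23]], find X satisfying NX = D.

Left-multiplying both sides by N⁻¹ gives X = N⁻¹D.
N has determinant 7; N⁻¹ = [[-2/7, -1/7], [-1, -1]].
X = N⁻¹D = [[-2/7, -1/7], [-1, -1]] · [[39, -29], [-36, 23]] = [[-6, 5], [-3, 6]].

X = [[-6, 5], [-3, 6]]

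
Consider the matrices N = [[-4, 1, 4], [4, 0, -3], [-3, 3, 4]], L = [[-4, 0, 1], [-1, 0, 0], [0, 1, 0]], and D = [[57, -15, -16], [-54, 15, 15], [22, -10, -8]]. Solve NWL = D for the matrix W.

W = [[0, -3, 3], [4, 3, 1], [-5, -2, -1]]

W = N⁻¹DL⁻¹ (apply N⁻¹ on the left and L⁻¹ on the right).
det N = 5; the adjugate gives N⁻¹ = [[9/5, 8/5, -3/5], [-7/5, -4/5, 4/5], [12/5, 9/5, -4/5]].
det L = -1, so L⁻¹ = [[0, -1, 0], [0, 0, 1], [1, -4, 0]].
N⁻¹D = [[3, 3, 0], [-19, 1, 4], [22, -1, -5]].
W = (N⁻¹D)L⁻¹ = [[0, -3, 3], [4, 3, 1], [-5, -2, -1]].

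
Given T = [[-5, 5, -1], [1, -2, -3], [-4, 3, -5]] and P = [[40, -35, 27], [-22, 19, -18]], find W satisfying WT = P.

Since T sits to the right of W, W = PT⁻¹.
det T = -5, so T⁻¹ = [[-19/5, -22/5, 17/5], [-17/5, -21/5, 16/5], [1, 1, -1]].
W = PT⁻¹ = [[40, -35, 27], [-22, 19, -18]] · [[-19/5, -22/5, 17/5], [-17/5, -21/5, 16/5], [1, 1, -1]] = [[-6, -2, -3], [1, -1, 4]].

W = [[-6, -2, -3], [1, -1, 4]]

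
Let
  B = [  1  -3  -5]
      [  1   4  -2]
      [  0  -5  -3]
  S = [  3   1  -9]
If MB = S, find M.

M = [[3, 0, -2]]

Right-multiplying both sides by B⁻¹ gives M = SB⁻¹.
det B = -6, so B⁻¹ = [[11/3, -8/3, -13/3], [-1/2, 1/2, 1/2], [5/6, -5/6, -7/6]].
M = SB⁻¹ = [[3, 1, -9]] · [[11/3, -8/3, -13/3], [-1/2, 1/2, 1/2], [5/6, -5/6, -7/6]] = [[3, 0, -2]].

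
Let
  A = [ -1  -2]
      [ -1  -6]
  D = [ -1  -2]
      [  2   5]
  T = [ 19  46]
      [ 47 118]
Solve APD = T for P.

Isolating P: multiply by A⁻¹ from the left and D⁻¹ from the right, so P = A⁻¹TD⁻¹.
A has determinant 4; A⁻¹ = [[-3/2, 1/2], [1/4, -1/4]].
det D = -1; the adjugate gives D⁻¹ = [[-5, -2], [2, 1]].
A⁻¹T = [[-5, -10], [-7, -18]].
P = (A⁻¹T)D⁻¹ = [[5, 0], [-1, -4]].

P = [[5, 0], [-1, -4]]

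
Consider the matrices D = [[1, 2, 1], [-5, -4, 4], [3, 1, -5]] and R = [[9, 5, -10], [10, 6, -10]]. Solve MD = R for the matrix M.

M = [[-3, -3, -1], [-4, -4, -2]]

Right-multiplying both sides by D⁻¹ gives M = RD⁻¹.
det D = -3; the adjugate gives D⁻¹ = [[-16/3, -11/3, -4], [13/3, 8/3, 3], [-7/3, -5/3, -2]].
M = RD⁻¹ = [[9, 5, -10], [10, 6, -10]] · [[-16/3, -11/3, -4], [13/3, 8/3, 3], [-7/3, -5/3, -2]] = [[-3, -3, -1], [-4, -4, -2]].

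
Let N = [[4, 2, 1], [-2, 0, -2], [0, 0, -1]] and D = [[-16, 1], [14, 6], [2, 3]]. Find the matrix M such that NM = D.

M = [[-5, 0], [3, 2], [-2, -3]]

Left-multiplying both sides by N⁻¹ gives M = N⁻¹D.
N has determinant -4; N⁻¹ = [[0, -1/2, 1], [1/2, 1, -3/2], [0, 0, -1]].
M = N⁻¹D = [[0, -1/2, 1], [1/2, 1, -3/2], [0, 0, -1]] · [[-16, 1], [14, 6], [2, 3]] = [[-5, 0], [3, 2], [-2, -3]].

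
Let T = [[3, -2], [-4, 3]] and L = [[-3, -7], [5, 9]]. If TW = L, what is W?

W = [[1, -3], [3, -1]]

Left-multiplying both sides by T⁻¹ gives W = T⁻¹L.
T has determinant 1; T⁻¹ = [[3, 2], [4, 3]].
W = T⁻¹L = [[3, 2], [4, 3]] · [[-3, -7], [5, 9]] = [[1, -3], [3, -1]].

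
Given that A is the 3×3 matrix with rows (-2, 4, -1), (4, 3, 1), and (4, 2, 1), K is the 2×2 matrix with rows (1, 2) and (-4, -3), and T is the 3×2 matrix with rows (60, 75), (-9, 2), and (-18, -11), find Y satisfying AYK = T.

Isolating Y: multiply by A⁻¹ from the left and K⁻¹ from the right, so Y = A⁻¹TK⁻¹.
A has determinant 2; A⁻¹ = [[1/2, -3, 7/2], [0, 1, -1], [-2, 10, -11]].
det K = 5; the adjugate gives K⁻¹ = [[-3/5, -2/5], [4/5, 1/5]].
A⁻¹T = [[-6, -7], [9, 13], [-12, -9]].
Y = (A⁻¹T)K⁻¹ = [[-2, 1], [5, -1], [0, 3]].

Y = [[-2, 1], [5, -1], [0, 3]]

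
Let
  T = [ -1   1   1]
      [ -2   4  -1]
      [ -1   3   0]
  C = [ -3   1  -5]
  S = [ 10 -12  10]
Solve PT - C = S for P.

PT = S + C = [[7, -11, 5]].
Since T sits to the right of P, P = (S + C)T⁻¹.
T has determinant -4; T⁻¹ = [[-3/4, -3/4, 5/4], [-1/4, -1/4, 3/4], [1/2, -1/2, 1/2]].
P = (S + C)T⁻¹ = [[0, -5, 3]].

P = [[0, -5, 3]]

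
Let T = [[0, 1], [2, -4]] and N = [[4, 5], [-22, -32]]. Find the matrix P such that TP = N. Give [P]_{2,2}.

5

Left-multiplying both sides by T⁻¹ gives P = T⁻¹N.
det T = -2; the adjugate gives T⁻¹ = [[2, 1/2], [1, 0]].
P = T⁻¹N = [[2, 1/2], [1, 0]] · [[4, 5], [-22, -32]] = [[-3, -6], [4, 5]].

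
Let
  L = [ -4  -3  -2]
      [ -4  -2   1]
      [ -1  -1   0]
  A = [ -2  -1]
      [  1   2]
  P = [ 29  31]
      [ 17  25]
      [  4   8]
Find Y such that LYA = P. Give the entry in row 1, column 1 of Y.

Left-multiply by L⁻¹ and right-multiply by A⁻¹: Y = L⁻¹PA⁻¹.
det L = -5, so L⁻¹ = [[-1/5, -2/5, 7/5], [1/5, 2/5, -12/5], [-2/5, 1/5, 4/5]].
det A = -3, so A⁻¹ = [[-2/3, -1/3], [1/3, 2/3]].
L⁻¹P = [[-7, -5], [3, -3], [-5, -1]].
Y = (L⁻¹P)A⁻¹ = [[3, -1], [-3, -3], [3, 1]].

3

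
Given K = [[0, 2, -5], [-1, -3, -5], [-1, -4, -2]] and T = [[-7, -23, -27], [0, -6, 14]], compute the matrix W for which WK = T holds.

W = [[2, 1, 6], [-4, 2, -2]]

K is on the right of W, so right-multiply by K⁻¹: W = TK⁻¹.
det K = 1, so K⁻¹ = [[-14, 24, -25], [3, -5, 5], [1, -2, 2]].
W = TK⁻¹ = [[-7, -23, -27], [0, -6, 14]] · [[-14, 24, -25], [3, -5, 5], [1, -2, 2]] = [[2, 1, 6], [-4, 2, -2]].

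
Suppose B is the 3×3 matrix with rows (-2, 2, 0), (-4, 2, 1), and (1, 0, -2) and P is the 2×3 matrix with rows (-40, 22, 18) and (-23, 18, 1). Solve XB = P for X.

X = [[5, 6, -6], [6, 3, 1]]

B is on the right of X, so right-multiply by B⁻¹: X = PB⁻¹.
B has determinant -6; B⁻¹ = [[2/3, -2/3, -1/3], [7/6, -2/3, -1/3], [1/3, -1/3, -2/3]].
X = PB⁻¹ = [[-40, 22, 18], [-23, 18, 1]] · [[2/3, -2/3, -1/3], [7/6, -2/3, -1/3], [1/3, -1/3, -2/3]] = [[5, 6, -6], [6, 3, 1]].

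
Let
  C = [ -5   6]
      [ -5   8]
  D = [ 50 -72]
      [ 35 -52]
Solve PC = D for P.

C is on the right of P, so right-multiply by C⁻¹: P = DC⁻¹.
C has determinant -10; C⁻¹ = [[-4/5, 3/5], [-1/2, 1/2]].
P = DC⁻¹ = [[50, -72], [35, -52]] · [[-4/5, 3/5], [-1/2, 1/2]] = [[-4, -6], [-2, -5]].

P = [[-4, -6], [-2, -5]]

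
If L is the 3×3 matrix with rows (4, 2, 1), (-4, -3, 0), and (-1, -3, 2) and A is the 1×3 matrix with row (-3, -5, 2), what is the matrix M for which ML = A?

L is on the right of M, so right-multiply by L⁻¹: M = AL⁻¹.
L has determinant 1; L⁻¹ = [[-6, -7, 3], [8, 9, -4], [9, 10, -4]].
M = AL⁻¹ = [[-3, -5, 2]] · [[-6, -7, 3], [8, 9, -4], [9, 10, -4]] = [[-4, -4, 3]].

M = [[-4, -4, 3]]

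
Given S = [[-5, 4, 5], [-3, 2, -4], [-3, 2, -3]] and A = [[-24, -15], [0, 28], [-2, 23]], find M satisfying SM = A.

M = [[2, -6], [-1, -5], [-2, -5]]

Since S multiplies M on the left, M = S⁻¹A.
det S = 2, so S⁻¹ = [[1, 11, -13], [3/2, 15, -35/2], [0, -1, 1]].
M = S⁻¹A = [[1, 11, -13], [3/2, 15, -35/2], [0, -1, 1]] · [[-24, -15], [0, 28], [-2, 23]] = [[2, -6], [-1, -5], [-2, -5]].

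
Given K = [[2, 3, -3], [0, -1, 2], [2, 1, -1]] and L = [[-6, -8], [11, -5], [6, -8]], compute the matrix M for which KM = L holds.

M = [[6, -4], [-1, -5], [5, -5]]

Left-multiplying both sides by K⁻¹ gives M = K⁻¹L.
det K = 4; the adjugate gives K⁻¹ = [[-1/4, 0, 3/4], [1, 1, -1], [1/2, 1, -1/2]].
M = K⁻¹L = [[-1/4, 0, 3/4], [1, 1, -1], [1/2, 1, -1/2]] · [[-6, -8], [11, -5], [6, -8]] = [[6, -4], [-1, -5], [5, -5]].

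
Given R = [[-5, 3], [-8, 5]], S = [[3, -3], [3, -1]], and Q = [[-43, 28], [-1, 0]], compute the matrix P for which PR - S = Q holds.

P = [[0, 5], [-2, 1]]

PR = Q + S = [[-40, 25], [2, -1]].
R is on the right of P, so right-multiply by R⁻¹: P = (Q + S)R⁻¹.
det R = -1, so R⁻¹ = [[-5, 3], [-8, 5]].
P = (Q + S)R⁻¹ = [[0, 5], [-2, 1]].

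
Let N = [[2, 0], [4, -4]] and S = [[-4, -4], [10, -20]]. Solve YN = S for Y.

Y = [[-4, 1], [-5, 5]]

Since N sits to the right of Y, Y = SN⁻¹.
N has determinant -8; N⁻¹ = [[1/2, 0], [1/2, -1/4]].
Y = SN⁻¹ = [[-4, -4], [10, -20]] · [[1/2, 0], [1/2, -1/4]] = [[-4, 1], [-5, 5]].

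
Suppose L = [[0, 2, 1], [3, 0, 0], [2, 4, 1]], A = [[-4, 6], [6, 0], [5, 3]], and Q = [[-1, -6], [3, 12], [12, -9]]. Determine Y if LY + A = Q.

Y = [[-1, 4], [3, -4], [-3, -4]]

LY = Q − A = [[3, -12], [-3, 12], [7, -12]].
Since L multiplies Y on the left, Y = L⁻¹(Q − A).
det L = 6, so L⁻¹ = [[0, 1/3, 0], [-1/2, -1/3, 1/2], [2, 2/3, -1]].
Y = L⁻¹(Q − A) = [[-1, 4], [3, -4], [-3, -4]].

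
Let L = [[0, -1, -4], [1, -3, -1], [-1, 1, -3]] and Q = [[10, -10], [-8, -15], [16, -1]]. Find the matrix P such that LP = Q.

P = [[-5, 4], [2, 6], [-3, 1]]

Left-multiplying both sides by L⁻¹ gives P = L⁻¹Q.
det L = 4, so L⁻¹ = [[5/2, -7/4, -11/4], [1, -1, -1], [-1/2, 1/4, 1/4]].
P = L⁻¹Q = [[5/2, -7/4, -11/4], [1, -1, -1], [-1/2, 1/4, 1/4]] · [[10, -10], [-8, -15], [16, -1]] = [[-5, 4], [2, 6], [-3, 1]].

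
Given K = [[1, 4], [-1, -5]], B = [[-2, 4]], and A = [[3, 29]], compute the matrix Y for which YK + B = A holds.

Y = [[0, -5]]

YK = A − B = [[5, 25]].
Since K sits to the right of Y, Y = (A − B)K⁻¹.
det K = -1; the adjugate gives K⁻¹ = [[5, 4], [-1, -1]].
Y = (A − B)K⁻¹ = [[0, -5]].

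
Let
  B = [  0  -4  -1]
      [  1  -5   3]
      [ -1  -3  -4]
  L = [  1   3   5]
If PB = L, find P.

B is on the right of P, so right-multiply by B⁻¹: P = LB⁻¹.
det B = 4; the adjugate gives B⁻¹ = [[29/4, -13/4, -17/4], [1/4, -1/4, -1/4], [-2, 1, 1]].
P = LB⁻¹ = [[1, 3, 5]] · [[29/4, -13/4, -17/4], [1/4, -1/4, -1/4], [-2, 1, 1]] = [[-2, 1, 0]].

P = [[-2, 1, 0]]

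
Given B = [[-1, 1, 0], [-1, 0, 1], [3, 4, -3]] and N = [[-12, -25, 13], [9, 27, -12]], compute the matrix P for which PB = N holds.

P = [[-1, -5, -6], [3, 6, 6]]

Right-multiplying both sides by B⁻¹ gives P = NB⁻¹.
B has determinant 4; B⁻¹ = [[-1, 3/4, 1/4], [0, 3/4, 1/4], [-1, 7/4, 1/4]].
P = NB⁻¹ = [[-12, -25, 13], [9, 27, -12]] · [[-1, 3/4, 1/4], [0, 3/4, 1/4], [-1, 7/4, 1/4]] = [[-1, -5, -6], [3, 6, 6]].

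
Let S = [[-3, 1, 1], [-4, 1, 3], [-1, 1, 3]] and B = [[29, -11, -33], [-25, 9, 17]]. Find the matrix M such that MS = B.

S is on the right of M, so right-multiply by S⁻¹: M = BS⁻¹.
det S = 6; the adjugate gives S⁻¹ = [[0, -1/3, 1/3], [3/2, -4/3, 5/6], [-1/2, 1/3, 1/6]].
M = BS⁻¹ = [[29, -11, -33], [-25, 9, 17]] · [[0, -1/3, 1/3], [3/2, -4/3, 5/6], [-1/2, 1/3, 1/6]] = [[0, -6, -5], [5, 2, 2]].

M = [[0, -6, -5], [5, 2, 2]]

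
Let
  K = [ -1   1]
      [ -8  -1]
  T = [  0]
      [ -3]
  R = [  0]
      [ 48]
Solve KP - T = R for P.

KP = R + T = [[0], [45]].
Since K multiplies P on the left, P = K⁻¹(R + T).
det K = 9, so K⁻¹ = [[-1/9, -1/9], [8/9, -1/9]].
P = K⁻¹(R + T) = [[-5], [-5]].

P = [[-5], [-5]]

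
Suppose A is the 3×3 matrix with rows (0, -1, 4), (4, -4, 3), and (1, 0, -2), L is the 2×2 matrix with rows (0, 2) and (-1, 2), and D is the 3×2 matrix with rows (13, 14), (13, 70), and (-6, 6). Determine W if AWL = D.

W = [[5, 0], [-4, 1], [4, -3]]

W = A⁻¹DL⁻¹ (apply A⁻¹ on the left and L⁻¹ on the right).
det A = 5; the adjugate gives A⁻¹ = [[8/5, -2/5, 13/5], [11/5, -4/5, 16/5], [4/5, -1/5, 4/5]].
L has determinant 2; L⁻¹ = [[1, -1], [1/2, 0]].
A⁻¹D = [[0, 10], [-1, -6], [3, 2]].
W = (A⁻¹D)L⁻¹ = [[5, 0], [-4, 1], [4, -3]].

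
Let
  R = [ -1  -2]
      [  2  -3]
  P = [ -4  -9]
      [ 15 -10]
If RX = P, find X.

Since R multiplies X on the left, X = R⁻¹P.
det R = 7, so R⁻¹ = [[-3/7, 2/7], [-2/7, -1/7]].
X = R⁻¹P = [[-3/7, 2/7], [-2/7, -1/7]] · [[-4, -9], [15, -10]] = [[6, 1], [-1, 4]].

X = [[6, 1], [-1, 4]]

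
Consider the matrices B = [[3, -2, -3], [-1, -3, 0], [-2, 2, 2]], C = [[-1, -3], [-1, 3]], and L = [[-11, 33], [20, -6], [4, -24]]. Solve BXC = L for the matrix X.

X = B⁻¹LC⁻¹ (apply B⁻¹ on the left and C⁻¹ on the right).
B has determinant 2; B⁻¹ = [[-3, -1, -9/2], [1, 0, 3/2], [-4, -1, -11/2]].
det C = -6; the adjugate gives C⁻¹ = [[-1/2, -1/2], [-1/6, 1/6]].
B⁻¹L = [[-5, 15], [-5, -3], [2, 6]].
X = (B⁻¹L)C⁻¹ = [[0, 5], [3, 2], [-2, 0]].

X = [[0, 5], [3, 2], [-2, 0]]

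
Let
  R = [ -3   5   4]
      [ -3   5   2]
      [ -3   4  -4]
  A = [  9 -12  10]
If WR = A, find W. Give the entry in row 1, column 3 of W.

-3

Right-multiplying both sides by R⁻¹ gives W = AR⁻¹.
det R = 6, so R⁻¹ = [[-14/3, 6, -5/3], [-3, 4, -1], [1/2, -1/2, 0]].
W = AR⁻¹ = [[9, -12, 10]] · [[-14/3, 6, -5/3], [-3, 4, -1], [1/2, -1/2, 0]] = [[-1, 1, -3]].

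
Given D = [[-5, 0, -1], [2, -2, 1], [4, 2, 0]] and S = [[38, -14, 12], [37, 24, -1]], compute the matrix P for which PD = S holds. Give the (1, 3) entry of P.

Right-multiplying both sides by D⁻¹ gives P = SD⁻¹.
D has determinant -2; D⁻¹ = [[1, 1, 1], [-2, -2, -3/2], [-6, -5, -5]].
P = SD⁻¹ = [[38, -14, 12], [37, 24, -1]] · [[1, 1, 1], [-2, -2, -3/2], [-6, -5, -5]] = [[-6, 6, -1], [-5, -6, 6]].

-1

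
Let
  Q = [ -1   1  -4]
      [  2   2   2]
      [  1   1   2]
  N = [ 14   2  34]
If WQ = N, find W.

W = [[-6, 3, 2]]

Right-multiplying both sides by Q⁻¹ gives W = NQ⁻¹.
Q has determinant -4; Q⁻¹ = [[-1/2, 3/2, -5/2], [1/2, -1/2, 3/2], [0, -1/2, 1]].
W = NQ⁻¹ = [[14, 2, 34]] · [[-1/2, 3/2, -5/2], [1/2, -1/2, 3/2], [0, -1/2, 1]] = [[-6, 3, 2]].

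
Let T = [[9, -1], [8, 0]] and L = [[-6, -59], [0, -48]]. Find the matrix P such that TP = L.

Left-multiplying both sides by T⁻¹ gives P = T⁻¹L.
T has determinant 8; T⁻¹ = [[0, 1/8], [-1, 9/8]].
P = T⁻¹L = [[0, 1/8], [-1, 9/8]] · [[-6, -59], [0, -48]] = [[0, -6], [6, 5]].

P = [[0, -6], [6, 5]]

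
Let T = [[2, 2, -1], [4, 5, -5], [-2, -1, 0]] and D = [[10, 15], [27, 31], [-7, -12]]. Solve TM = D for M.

M = [[3, 4], [1, 4], [-2, 1]]

Left-multiplying both sides by T⁻¹ gives M = T⁻¹D.
det T = 4; the adjugate gives T⁻¹ = [[-5/4, 1/4, -5/4], [5/2, -1/2, 3/2], [3/2, -1/2, 1/2]].
M = T⁻¹D = [[-5/4, 1/4, -5/4], [5/2, -1/2, 3/2], [3/2, -1/2, 1/2]] · [[10, 15], [27, 31], [-7, -12]] = [[3, 4], [1, 4], [-2, 1]].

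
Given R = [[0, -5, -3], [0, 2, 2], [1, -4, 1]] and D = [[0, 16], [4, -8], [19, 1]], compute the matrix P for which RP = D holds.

P = [[2, -5], [-3, -2], [5, -2]]

R is on the left of P, so left-multiply by R⁻¹: P = R⁻¹D.
det R = -4; the adjugate gives R⁻¹ = [[-5/2, -17/4, 1], [-1/2, -3/4, 0], [1/2, 5/4, 0]].
P = R⁻¹D = [[-5/2, -17/4, 1], [-1/2, -3/4, 0], [1/2, 5/4, 0]] · [[0, 16], [4, -8], [19, 1]] = [[2, -5], [-3, -2], [5, -2]].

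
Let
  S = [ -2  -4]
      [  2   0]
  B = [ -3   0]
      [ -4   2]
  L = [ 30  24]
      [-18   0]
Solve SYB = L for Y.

Y = S⁻¹LB⁻¹ (apply S⁻¹ on the left and B⁻¹ on the right).
S has determinant 8; S⁻¹ = [[0, 1/2], [-1/4, -1/4]].
det B = -6; the adjugate gives B⁻¹ = [[-1/3, 0], [-2/3, 1/2]].
S⁻¹L = [[-9, 0], [-3, -6]].
Y = (S⁻¹L)B⁻¹ = [[3, 0], [5, -3]].

Y = [[3, 0], [5, -3]]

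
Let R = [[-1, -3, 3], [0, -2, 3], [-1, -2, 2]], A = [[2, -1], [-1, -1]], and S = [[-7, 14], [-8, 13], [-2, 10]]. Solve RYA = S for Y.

Y = [[-2, 4], [2, -3], [-1, -4]]

Y = R⁻¹SA⁻¹ (apply R⁻¹ on the left and A⁻¹ on the right).
det R = 1, so R⁻¹ = [[2, 0, -3], [-3, 1, 3], [-2, 1, 2]].
det A = -3, so A⁻¹ = [[1/3, -1/3], [-1/3, -2/3]].
R⁻¹S = [[-8, -2], [7, 1], [2, 5]].
Y = (R⁻¹S)A⁻¹ = [[-2, 4], [2, -3], [-1, -4]].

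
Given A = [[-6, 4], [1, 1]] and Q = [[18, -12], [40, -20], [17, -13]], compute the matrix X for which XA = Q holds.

Right-multiplying both sides by A⁻¹ gives X = QA⁻¹.
det A = -10, so A⁻¹ = [[-1/10, 2/5], [1/10, 3/5]].
X = QA⁻¹ = [[18, -12], [40, -20], [17, -13]] · [[-1/10, 2/5], [1/10, 3/5]] = [[-3, 0], [-6, 4], [-3, -1]].

X = [[-3, 0], [-6, 4], [-3, -1]]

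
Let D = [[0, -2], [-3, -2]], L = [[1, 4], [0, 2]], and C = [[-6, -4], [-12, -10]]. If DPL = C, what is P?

P = D⁻¹CL⁻¹ (apply D⁻¹ on the left and L⁻¹ on the right).
det D = -6; the adjugate gives D⁻¹ = [[1/3, -1/3], [-1/2, 0]].
det L = 2, so L⁻¹ = [[1, -2], [0, 1/2]].
D⁻¹C = [[2, 2], [3, 2]].
P = (D⁻¹C)L⁻¹ = [[2, -3], [3, -5]].

P = [[2, -3], [3, -5]]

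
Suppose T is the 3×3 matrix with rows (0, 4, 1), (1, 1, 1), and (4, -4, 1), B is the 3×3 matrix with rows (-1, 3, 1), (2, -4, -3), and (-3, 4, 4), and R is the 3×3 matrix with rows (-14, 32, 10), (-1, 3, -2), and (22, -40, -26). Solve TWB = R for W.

W = [[4, 1, -1], [5, 2, 1], [-4, 2, 2]]

Left-multiply by T⁻¹ and right-multiply by B⁻¹: W = T⁻¹RB⁻¹.
T has determinant 4; T⁻¹ = [[5/4, -2, 3/4], [3/4, -1, 1/4], [-2, 4, -1]].
det B = 3, so B⁻¹ = [[-4/3, -8/3, -5/3], [1/3, -1/3, -1/3], [-4/3, -5/3, -2/3]].
T⁻¹R = [[1, 4, -3], [-4, 11, 3], [2, -12, -2]].
W = (T⁻¹R)B⁻¹ = [[4, 1, -1], [5, 2, 1], [-4, 2, 2]].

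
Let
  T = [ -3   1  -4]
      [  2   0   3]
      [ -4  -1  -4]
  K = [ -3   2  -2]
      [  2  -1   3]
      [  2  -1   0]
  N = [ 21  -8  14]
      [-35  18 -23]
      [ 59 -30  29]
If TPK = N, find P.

P = T⁻¹NK⁻¹ (apply T⁻¹ on the left and K⁻¹ on the right).
det T = -5; the adjugate gives T⁻¹ = [[-3/5, -8/5, -3/5], [4/5, 4/5, -1/5], [2/5, 7/5, 2/5]].
det K = 3, so K⁻¹ = [[1, 2/3, 4/3], [2, 4/3, 5/3], [0, 1/3, -1/3]].
T⁻¹N = [[8, -6, 11], [-23, 14, -13], [-17, 10, -15]].
P = (T⁻¹N)K⁻¹ = [[-4, 1, -3], [5, -1, -3], [3, -3, -1]].

P = [[-4, 1, -3], [5, -1, -3], [3, -3, -1]]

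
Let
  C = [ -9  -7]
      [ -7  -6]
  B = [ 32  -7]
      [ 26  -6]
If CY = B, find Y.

C is on the left of Y, so left-multiply by C⁻¹: Y = C⁻¹B.
det C = 5, so C⁻¹ = [[-6/5, 7/5], [7/5, -9/5]].
Y = C⁻¹B = [[-6/5, 7/5], [7/5, -9/5]] · [[32, -7], [26, -6]] = [[-2, 0], [-2, 1]].

Y = [[-2, 0], [-2, 1]]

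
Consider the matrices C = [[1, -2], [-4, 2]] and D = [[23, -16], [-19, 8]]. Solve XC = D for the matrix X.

Since C sits to the right of X, X = DC⁻¹.
C has determinant -6; C⁻¹ = [[-1/3, -1/3], [-2/3, -1/6]].
X = DC⁻¹ = [[23, -16], [-19, 8]] · [[-1/3, -1/3], [-2/3, -1/6]] = [[3, -5], [1, 5]].

X = [[3, -5], [1, 5]]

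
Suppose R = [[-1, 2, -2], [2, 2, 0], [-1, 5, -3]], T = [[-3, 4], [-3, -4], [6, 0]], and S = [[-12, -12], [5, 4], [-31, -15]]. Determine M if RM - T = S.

M = [[3, 2], [-2, -2], [4, 1]]

RM = S + T = [[-15, -8], [2, 0], [-25, -15]].
R is on the left of M, so left-multiply by R⁻¹: M = R⁻¹(S + T).
R has determinant -6; R⁻¹ = [[1, 2/3, -2/3], [-1, -1/6, 2/3], [-2, -1/2, 1]].
M = R⁻¹(S + T) = [[3, 2], [-2, -2], [4, 1]].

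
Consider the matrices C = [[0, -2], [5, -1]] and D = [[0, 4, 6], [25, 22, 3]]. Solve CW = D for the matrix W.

C is on the left of W, so left-multiply by C⁻¹: W = C⁻¹D.
C has determinant 10; C⁻¹ = [[-1/10, 1/5], [-1/2, 0]].
W = C⁻¹D = [[-1/10, 1/5], [-1/2, 0]] · [[0, 4, 6], [25, 22, 3]] = [[5, 4, 0], [0, -2, -3]].

W = [[5, 4, 0], [0, -2, -3]]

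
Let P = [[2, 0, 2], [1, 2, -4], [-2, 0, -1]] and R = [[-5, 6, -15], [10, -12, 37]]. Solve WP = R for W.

W = [[1, 3, 5], [5, -6, -3]]

P is on the right of W, so right-multiply by P⁻¹: W = RP⁻¹.
P has determinant 4; P⁻¹ = [[-1/2, 0, -1], [9/4, 1/2, 5/2], [1, 0, 1]].
W = RP⁻¹ = [[-5, 6, -15], [10, -12, 37]] · [[-1/2, 0, -1], [9/4, 1/2, 5/2], [1, 0, 1]] = [[1, 3, 5], [5, -6, -3]].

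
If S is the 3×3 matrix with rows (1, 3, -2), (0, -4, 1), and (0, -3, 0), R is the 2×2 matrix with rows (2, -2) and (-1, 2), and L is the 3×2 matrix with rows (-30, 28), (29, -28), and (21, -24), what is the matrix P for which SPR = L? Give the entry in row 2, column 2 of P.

Isolating P: multiply by S⁻¹ from the left and R⁻¹ from the right, so P = S⁻¹LR⁻¹.
S has determinant 3; S⁻¹ = [[1, 2, -5/3], [0, 0, -1/3], [0, 1, -4/3]].
det R = 2, so R⁻¹ = [[1, 1], [1/2, 1]].
S⁻¹L = [[-7, 12], [-7, 8], [1, 4]].
P = (S⁻¹L)R⁻¹ = [[-1, 5], [-3, 1], [3, 5]].

1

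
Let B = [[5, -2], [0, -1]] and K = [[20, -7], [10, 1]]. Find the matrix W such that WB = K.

W = [[4, -1], [2, -5]]

Since B sits to the right of W, W = KB⁻¹.
B has determinant -5; B⁻¹ = [[1/5, -2/5], [0, -1]].
W = KB⁻¹ = [[20, -7], [10, 1]] · [[1/5, -2/5], [0, -1]] = [[4, -1], [2, -5]].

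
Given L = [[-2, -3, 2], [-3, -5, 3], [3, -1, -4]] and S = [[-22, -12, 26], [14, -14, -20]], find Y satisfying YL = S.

Right-multiplying both sides by L⁻¹ gives Y = SL⁻¹.
det L = -1, so L⁻¹ = [[-23, 14, -1], [3, -2, 0], [-18, 11, -1]].
Y = SL⁻¹ = [[-22, -12, 26], [14, -14, -20]] · [[-23, 14, -1], [3, -2, 0], [-18, 11, -1]] = [[2, 2, -4], [-4, 4, 6]].

Y = [[2, 2, -4], [-4, 4, 6]]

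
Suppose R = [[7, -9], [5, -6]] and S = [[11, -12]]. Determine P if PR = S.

Since R sits to the right of P, P = SR⁻¹.
det R = 3, so R⁻¹ = [[-2, 3], [-5/3, 7/3]].
P = SR⁻¹ = [[11, -12]] · [[-2, 3], [-5/3, 7/3]] = [[-2, 5]].

P = [[-2, 5]]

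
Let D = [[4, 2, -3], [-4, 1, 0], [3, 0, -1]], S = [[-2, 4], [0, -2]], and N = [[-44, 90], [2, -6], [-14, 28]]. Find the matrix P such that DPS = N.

P = D⁻¹NS⁻¹ (apply D⁻¹ on the left and S⁻¹ on the right).
det D = -3, so D⁻¹ = [[1/3, -2/3, -1], [4/3, -5/3, -4], [1, -2, -4]].
det S = 4, so S⁻¹ = [[-1/2, -1], [0, -1/2]].
D⁻¹N = [[-2, 6], [-6, 18], [8, -10]].
P = (D⁻¹N)S⁻¹ = [[1, -1], [3, -3], [-4, -3]].

P = [[1, -1], [3, -3], [-4, -3]]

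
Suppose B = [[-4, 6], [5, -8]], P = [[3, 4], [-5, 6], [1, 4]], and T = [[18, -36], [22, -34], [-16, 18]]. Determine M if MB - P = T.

M = [[-4, 1], [2, 5], [5, 1]]

MB = T + P = [[21, -32], [17, -28], [-15, 22]].
Since B sits to the right of M, M = (T + P)B⁻¹.
B has determinant 2; B⁻¹ = [[-4, -3], [-5/2, -2]].
M = (T + P)B⁻¹ = [[-4, 1], [2, 5], [5, 1]].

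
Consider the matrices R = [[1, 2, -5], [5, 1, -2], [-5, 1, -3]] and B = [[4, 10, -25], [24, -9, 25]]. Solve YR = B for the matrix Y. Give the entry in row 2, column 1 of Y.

-1

Since R sits to the right of Y, Y = BR⁻¹.
det R = -1, so R⁻¹ = [[1, -1, -1], [-25, 28, 23], [-10, 11, 9]].
Y = BR⁻¹ = [[4, 10, -25], [24, -9, 25]] · [[1, -1, -1], [-25, 28, 23], [-10, 11, 9]] = [[4, 1, 1], [-1, -1, -6]].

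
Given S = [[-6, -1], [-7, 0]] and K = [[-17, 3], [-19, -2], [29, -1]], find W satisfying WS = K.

S is on the right of W, so right-multiply by S⁻¹: W = KS⁻¹.
S has determinant -7; S⁻¹ = [[0, -1/7], [-1, 6/7]].
W = KS⁻¹ = [[-17, 3], [-19, -2], [29, -1]] · [[0, -1/7], [-1, 6/7]] = [[-3, 5], [2, 1], [1, -5]].

W = [[-3, 5], [2, 1], [1, -5]]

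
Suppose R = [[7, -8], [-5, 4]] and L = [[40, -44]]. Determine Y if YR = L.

Since R sits to the right of Y, Y = LR⁻¹.
det R = -12; the adjugate gives R⁻¹ = [[-1/3, -2/3], [-5/12, -7/12]].
Y = LR⁻¹ = [[40, -44]] · [[-1/3, -2/3], [-5/12, -7/12]] = [[5, -1]].

Y = [[5, -1]]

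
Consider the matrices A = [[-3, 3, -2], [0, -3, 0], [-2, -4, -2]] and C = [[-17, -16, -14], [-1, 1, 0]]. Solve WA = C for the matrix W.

W = [[3, 3, 4], [1, 2, -1]]

Right-multiplying both sides by A⁻¹ gives W = CA⁻¹.
A has determinant -6; A⁻¹ = [[-1, -7/3, 1], [0, -1/3, 0], [1, 3, -3/2]].
W = CA⁻¹ = [[-17, -16, -14], [-1, 1, 0]] · [[-1, -7/3, 1], [0, -1/3, 0], [1, 3, -3/2]] = [[3, 3, 4], [1, 2, -1]].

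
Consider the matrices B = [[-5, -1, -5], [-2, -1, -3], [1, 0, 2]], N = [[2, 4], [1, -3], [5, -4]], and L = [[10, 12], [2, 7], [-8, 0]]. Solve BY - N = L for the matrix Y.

BY = L + N = [[12, 16], [3, 4], [-3, -4]].
Left-multiplying both sides by B⁻¹ gives Y = B⁻¹(L + N).
det B = 4; the adjugate gives B⁻¹ = [[-1/2, 1/2, -1/2], [1/4, -5/4, -5/4], [1/4, -1/4, 3/4]].
Y = B⁻¹(L + N) = [[-3, -4], [3, 4], [0, 0]].

Y = [[-3, -4], [3, 4], [0, 0]]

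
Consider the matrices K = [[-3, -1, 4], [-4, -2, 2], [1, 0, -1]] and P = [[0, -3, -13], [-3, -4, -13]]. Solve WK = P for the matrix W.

W = [[-5, 4, 1], [-6, 5, -1]]

Since K sits to the right of W, W = PK⁻¹.
det K = 4, so K⁻¹ = [[1/2, -1/4, 3/2], [-1/2, -1/4, -5/2], [1/2, -1/4, 1/2]].
W = PK⁻¹ = [[0, -3, -13], [-3, -4, -13]] · [[1/2, -1/4, 3/2], [-1/2, -1/4, -5/2], [1/2, -1/4, 1/2]] = [[-5, 4, 1], [-6, 5, -1]].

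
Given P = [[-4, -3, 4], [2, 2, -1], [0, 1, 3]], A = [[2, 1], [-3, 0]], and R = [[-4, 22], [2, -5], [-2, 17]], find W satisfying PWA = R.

W = [[-2, 0], [2, 0], [5, 4]]

Left-multiply by P⁻¹ and right-multiply by A⁻¹: W = P⁻¹RA⁻¹.
P has determinant -2; P⁻¹ = [[-7/2, -13/2, 5/2], [3, 6, -2], [-1, -2, 1]].
det A = 3, so A⁻¹ = [[0, -1/3], [1, 2/3]].
P⁻¹R = [[-4, -2], [4, 2], [-2, 5]].
W = (P⁻¹R)A⁻¹ = [[-2, 0], [2, 0], [5, 4]].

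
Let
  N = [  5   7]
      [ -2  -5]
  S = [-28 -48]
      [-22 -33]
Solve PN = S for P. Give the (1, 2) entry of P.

Right-multiplying both sides by N⁻¹ gives P = SN⁻¹.
det N = -11; the adjugate gives N⁻¹ = [[5/11, 7/11], [-2/11, -5/11]].
P = SN⁻¹ = [[-28, -48], [-22, -33]] · [[5/11, 7/11], [-2/11, -5/11]] = [[-4, 4], [-4, 1]].

4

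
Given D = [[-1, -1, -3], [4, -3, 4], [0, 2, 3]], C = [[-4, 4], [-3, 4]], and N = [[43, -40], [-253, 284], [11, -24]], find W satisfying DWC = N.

W = D⁻¹NC⁻¹ (apply D⁻¹ on the left and C⁻¹ on the right).
det D = 5; the adjugate gives D⁻¹ = [[-17/5, -3/5, -13/5], [-12/5, -3/5, -8/5], [8/5, 2/5, 7/5]].
det C = -4; the adjugate gives C⁻¹ = [[-1, 1], [-3/4, 1]].
D⁻¹N = [[-23, 28], [31, -36], [-17, 16]].
W = (D⁻¹N)C⁻¹ = [[2, 5], [-4, -5], [5, -1]].

W = [[2, 5], [-4, -5], [5, -1]]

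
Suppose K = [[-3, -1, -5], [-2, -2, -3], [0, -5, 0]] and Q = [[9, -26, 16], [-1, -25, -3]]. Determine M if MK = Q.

Right-multiplying both sides by K⁻¹ gives M = QK⁻¹.
det K = -5, so K⁻¹ = [[3, -5, 7/5], [0, 0, -1/5], [-2, 3, -4/5]].
M = QK⁻¹ = [[9, -26, 16], [-1, -25, -3]] · [[3, -5, 7/5], [0, 0, -1/5], [-2, 3, -4/5]] = [[-5, 3, 5], [3, -4, 6]].

M = [[-5, 3, 5], [3, -4, 6]]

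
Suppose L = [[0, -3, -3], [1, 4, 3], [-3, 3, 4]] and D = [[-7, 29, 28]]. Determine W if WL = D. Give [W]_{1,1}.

L is on the right of W, so right-multiply by L⁻¹: W = DL⁻¹.
L has determinant -6; L⁻¹ = [[-7/6, -1/2, -1/2], [13/6, 3/2, 1/2], [-5/2, -3/2, -1/2]].
W = DL⁻¹ = [[-7, 29, 28]] · [[-7/6, -1/2, -1/2], [13/6, 3/2, 1/2], [-5/2, -3/2, -1/2]] = [[1, 5, 4]].

1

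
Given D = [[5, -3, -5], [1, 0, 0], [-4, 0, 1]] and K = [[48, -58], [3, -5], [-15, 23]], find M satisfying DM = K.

M = [[3, -5], [-6, 6], [-3, 3]]

Since D multiplies M on the left, M = D⁻¹K.
D has determinant 3; D⁻¹ = [[0, 1, 0], [-1/3, -5, -5/3], [0, 4, 1]].
M = D⁻¹K = [[0, 1, 0], [-1/3, -5, -5/3], [0, 4, 1]] · [[48, -58], [3, -5], [-15, 23]] = [[3, -5], [-6, 6], [-3, 3]].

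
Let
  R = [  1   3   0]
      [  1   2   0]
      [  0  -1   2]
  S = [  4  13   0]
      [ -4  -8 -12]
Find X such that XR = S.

X = [[5, -1, 0], [-6, 2, -6]]

R is on the right of X, so right-multiply by R⁻¹: X = SR⁻¹.
det R = -2, so R⁻¹ = [[-2, 3, 0], [1, -1, 0], [1/2, -1/2, 1/2]].
X = SR⁻¹ = [[4, 13, 0], [-4, -8, -12]] · [[-2, 3, 0], [1, -1, 0], [1/2, -1/2, 1/2]] = [[5, -1, 0], [-6, 2, -6]].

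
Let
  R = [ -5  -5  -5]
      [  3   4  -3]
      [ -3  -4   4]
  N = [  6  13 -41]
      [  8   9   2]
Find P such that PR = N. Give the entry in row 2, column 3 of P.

0

R is on the right of P, so right-multiply by R⁻¹: P = NR⁻¹.
det R = -5, so R⁻¹ = [[-4/5, -8, -7], [3/5, 7, 6], [0, 1, 1]].
P = NR⁻¹ = [[6, 13, -41], [8, 9, 2]] · [[-4/5, -8, -7], [3/5, 7, 6], [0, 1, 1]] = [[3, 2, -5], [-1, 1, 0]].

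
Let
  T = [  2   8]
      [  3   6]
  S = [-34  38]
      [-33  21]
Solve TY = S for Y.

Y = [[-5, -5], [-3, 6]]

Since T multiplies Y on the left, Y = T⁻¹S.
T has determinant -12; T⁻¹ = [[-1/2, 2/3], [1/4, -1/6]].
Y = T⁻¹S = [[-1/2, 2/3], [1/4, -1/6]] · [[-34, 38], [-33, 21]] = [[-5, -5], [-3, 6]].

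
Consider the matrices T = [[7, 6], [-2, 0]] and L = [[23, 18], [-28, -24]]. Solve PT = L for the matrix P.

Since T sits to the right of P, P = LT⁻¹.
T has determinant 12; T⁻¹ = [[0, -1/2], [1/6, 7/12]].
P = LT⁻¹ = [[23, 18], [-28, -24]] · [[0, -1/2], [1/6, 7/12]] = [[3, -1], [-4, 0]].

P = [[3, -1], [-4, 0]]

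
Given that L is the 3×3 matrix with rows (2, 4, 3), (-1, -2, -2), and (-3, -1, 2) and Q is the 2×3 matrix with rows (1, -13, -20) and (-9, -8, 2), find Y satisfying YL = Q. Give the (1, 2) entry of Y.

L is on the right of Y, so right-multiply by L⁻¹: Y = QL⁻¹.
L has determinant 5; L⁻¹ = [[-6/5, -11/5, -2/5], [8/5, 13/5, 1/5], [-1, -2, 0]].
Y = QL⁻¹ = [[1, -13, -20], [-9, -8, 2]] · [[-6/5, -11/5, -2/5], [8/5, 13/5, 1/5], [-1, -2, 0]] = [[-2, 4, -3], [-4, -5, 2]].

4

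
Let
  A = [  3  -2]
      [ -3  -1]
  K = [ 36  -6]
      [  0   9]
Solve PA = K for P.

P = [[6, -6], [-3, -3]]

Since A sits to the right of P, P = KA⁻¹.
det A = -9, so A⁻¹ = [[1/9, -2/9], [-1/3, -1/3]].
P = KA⁻¹ = [[36, -6], [0, 9]] · [[1/9, -2/9], [-1/3, -1/3]] = [[6, -6], [-3, -3]].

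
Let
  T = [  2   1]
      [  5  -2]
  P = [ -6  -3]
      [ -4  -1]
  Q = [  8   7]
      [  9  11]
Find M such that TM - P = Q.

M = [[1, 2], [0, 0]]

TM = Q + P = [[2, 4], [5, 10]].
Left-multiplying both sides by T⁻¹ gives M = T⁻¹(Q + P).
T has determinant -9; T⁻¹ = [[2/9, 1/9], [5/9, -2/9]].
M = T⁻¹(Q + P) = [[1, 2], [0, 0]].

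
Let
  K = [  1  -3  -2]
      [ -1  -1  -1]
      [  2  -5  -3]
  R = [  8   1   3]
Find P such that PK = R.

Right-multiplying both sides by K⁻¹ gives P = RK⁻¹.
det K = -1; the adjugate gives K⁻¹ = [[2, -1, -1], [5, -1, -3], [-7, 1, 4]].
P = RK⁻¹ = [[8, 1, 3]] · [[2, -1, -1], [5, -1, -3], [-7, 1, 4]] = [[0, -6, 1]].

P = [[0, -6, 1]]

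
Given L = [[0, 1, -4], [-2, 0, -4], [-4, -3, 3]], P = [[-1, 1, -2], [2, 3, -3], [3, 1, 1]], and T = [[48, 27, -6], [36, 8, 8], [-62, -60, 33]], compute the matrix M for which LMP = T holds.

M = L⁻¹TP⁻¹ (apply L⁻¹ on the left and P⁻¹ on the right).
det L = -2, so L⁻¹ = [[6, -9/2, 2], [-11, 8, -4], [-3, 2, -1]].
det P = -3; the adjugate gives P⁻¹ = [[-2, 1, -1], [11/3, -5/3, 7/3], [7/3, -4/3, 5/3]].
L⁻¹T = [[2, 6, -6], [8, 7, -2], [-10, -5, 1]].
M = (L⁻¹T)P⁻¹ = [[4, 0, 2], [5, -1, 5], [4, -3, 0]].

M = [[4, 0, 2], [5, -1, 5], [4, -3, 0]]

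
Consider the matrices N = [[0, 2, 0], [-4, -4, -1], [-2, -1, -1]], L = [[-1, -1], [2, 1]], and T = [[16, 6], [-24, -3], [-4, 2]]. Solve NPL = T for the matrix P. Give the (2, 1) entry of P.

2

Isolating P: multiply by N⁻¹ from the left and L⁻¹ from the right, so P = N⁻¹TL⁻¹.
N has determinant -4; N⁻¹ = [[-3/4, -1/2, 1/2], [1/2, 0, 0], [1, 1, -2]].
det L = 1, so L⁻¹ = [[1, 1], [-2, -1]].
N⁻¹T = [[-2, -2], [8, 3], [0, -1]].
P = (N⁻¹T)L⁻¹ = [[2, 0], [2, 5], [2, 1]].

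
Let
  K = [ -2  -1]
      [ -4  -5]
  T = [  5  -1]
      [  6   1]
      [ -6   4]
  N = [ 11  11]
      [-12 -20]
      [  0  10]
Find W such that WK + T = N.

W = [[3, -3], [1, 4], [-1, -1]]

WK = N − T = [[6, 12], [-18, -21], [6, 6]].
Right-multiplying both sides by K⁻¹ gives W = (N − T)K⁻¹.
det K = 6, so K⁻¹ = [[-5/6, 1/6], [2/3, -1/3]].
W = (N − T)K⁻¹ = [[3, -3], [1, 4], [-1, -1]].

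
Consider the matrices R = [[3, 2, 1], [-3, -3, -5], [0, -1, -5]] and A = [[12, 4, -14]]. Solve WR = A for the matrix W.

W = [[6, 2, 2]]

R is on the right of W, so right-multiply by R⁻¹: W = AR⁻¹.
R has determinant 3; R⁻¹ = [[10/3, 3, -7/3], [-5, -5, 4], [1, 1, -1]].
W = AR⁻¹ = [[12, 4, -14]] · [[10/3, 3, -7/3], [-5, -5, 4], [1, 1, -1]] = [[6, 2, 2]].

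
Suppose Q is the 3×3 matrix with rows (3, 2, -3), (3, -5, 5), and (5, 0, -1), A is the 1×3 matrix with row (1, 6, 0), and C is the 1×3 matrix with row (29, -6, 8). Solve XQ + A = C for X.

X = [[-1, 2, 5]]

XQ = C − A = [[28, -12, 8]].
Since Q sits to the right of X, X = (C − A)Q⁻¹.
Q has determinant -4; Q⁻¹ = [[-5/4, -1/2, 5/4], [-7, -3, 6], [-25/4, -5/2, 21/4]].
X = (C − A)Q⁻¹ = [[-1, 2, 5]].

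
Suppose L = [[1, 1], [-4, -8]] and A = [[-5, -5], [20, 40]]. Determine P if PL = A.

P = [[-5, 0], [0, -5]]

L is on the right of P, so right-multiply by L⁻¹: P = AL⁻¹.
L has determinant -4; L⁻¹ = [[2, 1/4], [-1, -1/4]].
P = AL⁻¹ = [[-5, -5], [20, 40]] · [[2, 1/4], [-1, -1/4]] = [[-5, 0], [0, -5]].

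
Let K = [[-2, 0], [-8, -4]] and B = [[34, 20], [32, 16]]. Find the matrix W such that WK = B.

Since K sits to the right of W, W = BK⁻¹.
det K = 8; the adjugate gives K⁻¹ = [[-1/2, 0], [1, -1/4]].
W = BK⁻¹ = [[34, 20], [32, 16]] · [[-1/2, 0], [1, -1/4]] = [[3, -5], [0, -4]].

W = [[3, -5], [0, -4]]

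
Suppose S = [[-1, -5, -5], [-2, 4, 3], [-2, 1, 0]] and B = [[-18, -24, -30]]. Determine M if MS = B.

S is on the right of M, so right-multiply by S⁻¹: M = BS⁻¹.
det S = 3, so S⁻¹ = [[-1, -5/3, 5/3], [-2, -10/3, 13/3], [2, 11/3, -14/3]].
M = BS⁻¹ = [[-18, -24, -30]] · [[-1, -5/3, 5/3], [-2, -10/3, 13/3], [2, 11/3, -14/3]] = [[6, 0, 6]].

M = [[6, 0, 6]]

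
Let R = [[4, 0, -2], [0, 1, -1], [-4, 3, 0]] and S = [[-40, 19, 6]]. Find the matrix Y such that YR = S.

R is on the right of Y, so right-multiply by R⁻¹: Y = SR⁻¹.
det R = 4; the adjugate gives R⁻¹ = [[3/4, -3/2, 1/2], [1, -2, 1], [1, -3, 1]].
Y = SR⁻¹ = [[-40, 19, 6]] · [[3/4, -3/2, 1/2], [1, -2, 1], [1, -3, 1]] = [[-5, 4, 5]].

Y = [[-5, 4, 5]]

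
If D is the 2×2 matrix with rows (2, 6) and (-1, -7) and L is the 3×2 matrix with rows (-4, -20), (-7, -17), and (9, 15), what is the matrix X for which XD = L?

X = [[-1, 2], [-4, -1], [6, 3]]

Since D sits to the right of X, X = LD⁻¹.
D has determinant -8; D⁻¹ = [[7/8, 3/4], [-1/8, -1/4]].
X = LD⁻¹ = [[-4, -20], [-7, -17], [9, 15]] · [[7/8, 3/4], [-1/8, -1/4]] = [[-1, 2], [-4, -1], [6, 3]].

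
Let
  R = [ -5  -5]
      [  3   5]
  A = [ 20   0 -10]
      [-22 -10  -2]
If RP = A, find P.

R is on the left of P, so left-multiply by R⁻¹: P = R⁻¹A.
det R = -10, so R⁻¹ = [[-1/2, -1/2], [3/10, 1/2]].
P = R⁻¹A = [[-1/2, -1/2], [3/10, 1/2]] · [[20, 0, -10], [-22, -10, -2]] = [[1, 5, 6], [-5, -5, -4]].

P = [[1, 5, 6], [-5, -5, -4]]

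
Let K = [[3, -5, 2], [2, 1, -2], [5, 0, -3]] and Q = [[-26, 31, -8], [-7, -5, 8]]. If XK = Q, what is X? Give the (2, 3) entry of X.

Since K sits to the right of X, X = QK⁻¹.
det K = 1; the adjugate gives K⁻¹ = [[-3, -15, 8], [-4, -19, 10], [-5, -25, 13]].
X = QK⁻¹ = [[-26, 31, -8], [-7, -5, 8]] · [[-3, -15, 8], [-4, -19, 10], [-5, -25, 13]] = [[-6, 1, -2], [1, 0, -2]].

-2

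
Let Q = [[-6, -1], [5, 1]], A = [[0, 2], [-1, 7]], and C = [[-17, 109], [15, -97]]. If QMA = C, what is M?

Left-multiply by Q⁻¹ and right-multiply by A⁻¹: M = Q⁻¹CA⁻¹.
det Q = -1; the adjugate gives Q⁻¹ = [[-1, -1], [5, 6]].
det A = 2; the adjugate gives A⁻¹ = [[7/2, -1], [1/2, 0]].
Q⁻¹C = [[2, -12], [5, -37]].
M = (Q⁻¹C)A⁻¹ = [[1, -2], [-1, -5]].

M = [[1, -2], [-1, -5]]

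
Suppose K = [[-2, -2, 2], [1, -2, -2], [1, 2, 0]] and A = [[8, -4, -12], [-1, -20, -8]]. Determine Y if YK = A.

Since K sits to the right of Y, Y = AK⁻¹.
det K = 4, so K⁻¹ = [[1, 1, 2], [-1/2, -1/2, -1/2], [1, 1/2, 3/2]].
Y = AK⁻¹ = [[8, -4, -12], [-1, -20, -8]] · [[1, 1, 2], [-1/2, -1/2, -1/2], [1, 1/2, 3/2]] = [[-2, 4, 0], [1, 5, -4]].

Y = [[-2, 4, 0], [1, 5, -4]]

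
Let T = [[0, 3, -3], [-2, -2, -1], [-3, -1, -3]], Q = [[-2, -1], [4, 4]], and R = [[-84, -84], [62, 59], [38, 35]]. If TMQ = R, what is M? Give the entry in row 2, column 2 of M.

M = T⁻¹RQ⁻¹ (apply T⁻¹ on the left and Q⁻¹ on the right).
det T = 3; the adjugate gives T⁻¹ = [[5/3, 4, -3], [-1, -3, 2], [-4/3, -3, 2]].
det Q = -4, so Q⁻¹ = [[-1, -1/4], [1, 1/2]].
T⁻¹R = [[-6, -9], [-26, -23], [2, 5]].
M = (T⁻¹R)Q⁻¹ = [[-3, -3], [3, -5], [3, 2]].

-5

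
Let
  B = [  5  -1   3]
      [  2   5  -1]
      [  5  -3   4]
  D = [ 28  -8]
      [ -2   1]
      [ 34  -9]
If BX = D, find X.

Left-multiplying both sides by B⁻¹ gives X = B⁻¹D.
det B = 5; the adjugate gives B⁻¹ = [[17/5, -1, -14/5], [-13/5, 1, 11/5], [-31/5, 2, 27/5]].
X = B⁻¹D = [[17/5, -1, -14/5], [-13/5, 1, 11/5], [-31/5, 2, 27/5]] · [[28, -8], [-2, 1], [34, -9]] = [[2, -3], [0, 2], [6, 3]].

X = [[2, -3], [0, 2], [6, 3]]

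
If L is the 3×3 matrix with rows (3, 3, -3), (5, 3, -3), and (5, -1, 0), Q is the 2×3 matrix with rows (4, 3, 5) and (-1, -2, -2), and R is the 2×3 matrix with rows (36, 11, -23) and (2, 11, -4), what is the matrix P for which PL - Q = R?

P = [[5, 1, 4], [-3, 5, -3]]

PL = R + Q = [[40, 14, -18], [1, 9, -6]].
Right-multiplying both sides by L⁻¹ gives P = (R + Q)L⁻¹.
det L = 6; the adjugate gives L⁻¹ = [[-1/2, 1/2, 0], [-5/2, 5/2, -1], [-10/3, 3, -1]].
P = (R + Q)L⁻¹ = [[5, 1, 4], [-3, 5, -3]].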